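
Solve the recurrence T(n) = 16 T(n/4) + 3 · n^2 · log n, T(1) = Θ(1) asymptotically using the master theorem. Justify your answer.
T(n) = Θ(n^2 · (log n)^2)

Here log_4 16 = 2 and f(n) = 3 · n^2 · log n = Θ(n^(log_4 16) · (log n)^1). This is the extended Case 2 of the master theorem (f matches the critical exponent up to log factors), giving T(n) = Θ(n^(log_4 16) · (log n)^(1+1)) = Θ(n^2 · (log n)^2).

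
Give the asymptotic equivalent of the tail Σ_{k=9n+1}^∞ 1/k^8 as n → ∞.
Σ_{k>9n} 1/k^8 ~ 1/(7 · (9n)^7)

Compare to the integral: ∫_{9n}^∞ x^(−8) dx = [−x^(−7)/7]_{9n}^∞ = 1/((8−1)·(9n)^7). Euler-Maclaurin then gives
  Σ_{k>9n} 1/k^8 = ∫_{9n}^∞ dx/x^8 − 1/(2·(9n)^8) + O(1/(9n)^9).
(Equivalently this is ζ(8) − Σ_{k≤9n} 1/k^8.)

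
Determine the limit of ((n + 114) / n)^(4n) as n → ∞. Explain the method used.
lim = e^456

Rewrite as (1 + 114/n)^(4n). By the standard limit (1 + x/n)^n → e^x, we have (1 + 114/n)^n → e^114, and raising to the 4th power gives e^456.
More precisely, ln[(1 + 114/n)^(4n)] = 4n · ln(1 + 114/n) = 4n · (114/n + O(1/n^2)) = 456 + O(1/n) → 456.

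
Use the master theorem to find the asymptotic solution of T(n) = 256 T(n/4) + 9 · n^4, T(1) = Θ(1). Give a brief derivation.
T(n) = Θ(n^4 log n)

log_4 256 = 4, and f(n) = 9 · n^4 = Θ(n^(log_4 256)). This is Case 2 of the master theorem: T(n) = Θ(f(n) · log n) = Θ(n^4 log n).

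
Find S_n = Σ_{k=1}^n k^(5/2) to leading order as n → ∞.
S_n ~ (2/7) · n^(7/2)

Integral comparison: Σ_{k=1}^n k^(5/2) = ∫_0^n x^(5/2) dx + O(n^(5/2)). The integral is n^(1 + 5/2) / (1 + 5/2) = n^((5+2)/2) / ((5+2)/2) = (2/7) · n^(7/2).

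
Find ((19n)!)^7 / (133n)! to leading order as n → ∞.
((19n)!)^7/(133n)! ~ ((2π·19n)^(6/2) / sqrt(7)) · 7^(−7·19n)  →  0

Write N = 19n. Stirling: N! ~ sqrt(2π N)(N/e)^N and (7N)! ~ sqrt(2π·7N)·(7N/e)^(7N).
  (N!)^7/(7N)! ~ (2π N)^(7/2) (N/e)^(7N) / [sqrt(2π·7N) (7N/e)^(7N)]
     = (2π N)^(7/2) / sqrt(2π·7N) · (N/(7N))^(7N)
     = (2π N)^((7−1)/2) / sqrt(7) · 7^(−7N).
Since 7^7 > 1, the factor 7^(−7N) decays exponentially, so the ratio → 0. Substituting N = 19n gives the stated form.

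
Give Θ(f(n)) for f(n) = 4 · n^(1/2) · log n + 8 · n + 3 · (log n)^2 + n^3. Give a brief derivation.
f(n) ∈ Θ(n^3)

Compare the terms by growth order. For large n, n^a · (log n)^b dominates n^a' · (log n)^b' iff a > a', or (a = a' and b > b'). Ranking the 4 terms shows the dominant one is n^3. Hence f(n) ∈ Θ(n^3).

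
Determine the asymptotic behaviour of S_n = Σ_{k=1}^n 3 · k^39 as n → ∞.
S_n ~ 3 · n^40 / 40

By integral comparison (Euler-Maclaurin), Σ_{k=1}^n 3 · k^39 = 3 · ∫_0^n x^39 dx + O(n^39) = 3 · n^40/40 + O(n^39). (Equivalently, Faulhaber's formula gives the same leading term.)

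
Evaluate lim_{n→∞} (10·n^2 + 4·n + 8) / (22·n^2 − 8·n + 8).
lim = 10/22 = 5/11

For large n the leading n^2 terms dominate both numerator and denominator. Dividing top and bottom by n^2, every other term tends to 0, leaving 10/22 = 5/11.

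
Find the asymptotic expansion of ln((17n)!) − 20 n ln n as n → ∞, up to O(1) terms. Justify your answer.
ln((17n)!) − 20 n ln n = −3 n ln n + 17(ln 17 − 1) n + (1/2) ln(2π·17n) + O(1/n)

Stirling: ln((17n)!) = 17n ln(17n) − 17n + (1/2) ln(2π·17n) + O(1/n).
Expand 17n ln(17n) = 17n (ln n + ln 17) = 17n ln n + 17n ln 17.
Subtract 20n ln n: leading term is (17 − 20) n ln n = −3 n ln n. The next term is 17n ln 17 − 17n = 17(ln 17 − 1) n. Then the (1/2) ln(2π·17n) correction.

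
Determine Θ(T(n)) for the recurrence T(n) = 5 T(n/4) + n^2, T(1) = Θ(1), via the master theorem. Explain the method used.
T(n) = Θ(n^2)

log_4 5 ≈ 1.161. f(n) = n^2 dominates n^(log_4 5) since 2 > 1.161, and the regularity condition a·f(n/b) = 5·(n/4)^2 = (5/16)·n^2 ≤ c·f(n) holds with c = 5/16 ≈ 0.312 < 1. So this is Case 3: T(n) = Θ(f(n)) = Θ(n^2).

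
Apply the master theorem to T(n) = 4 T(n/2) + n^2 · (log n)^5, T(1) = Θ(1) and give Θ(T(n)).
T(n) = Θ(n^2 · (log n)^6)

Here log_2 4 = 2 and f(n) = n^2 · (log n)^5 = Θ(n^(log_2 4) · (log n)^5). This is the extended Case 2 of the master theorem (f matches the critical exponent up to log factors), giving T(n) = Θ(n^(log_2 4) · (log n)^(5+1)) = Θ(n^2 · (log n)^6).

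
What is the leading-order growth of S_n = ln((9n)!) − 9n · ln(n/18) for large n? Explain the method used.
S_n ~ 9n · (ln 162 − 1) + O(ln n)

Stirling: ln((9n)!) = 9n ln(9n) − 9n + O(ln n).
  S_n = 9n ln(9n) − 9n − 9n ln(n/18) + O(ln n)
      = 9n ln(9n) − 9n ln n + 9n ln 18 − 9n + O(ln n)
      = 9n ln 9 + 9n ln 18 − 9n + O(ln n)
      = 9n (ln 162 − 1) + O(ln n).
Numerically ln(162) − 1 ≈ 4.0876.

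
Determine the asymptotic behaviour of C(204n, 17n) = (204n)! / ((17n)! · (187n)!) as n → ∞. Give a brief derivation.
C(204n, 17n) ~ (8916100448256/285311670611)^(17n) · sqrt(6/(11π·17n))

Write N = 17n. Apply Stirling to each factorial:
  (12N)! ~ sqrt(2π·12N) · (12N/e)^(12N),
  N! ~ sqrt(2π N) · (N/e)^N,
  (11N)! ~ sqrt(2π·11N) · (11N/e)^(11N).
The exponential factors combine to (12N)^(12N) / (N^N · (11N)^(11N)) = 12^(12N)/11^(11N) = (12^12/11^11)^N = (8916100448256/285311670611)^N.
The square-root prefactors combine to sqrt(2π·12N) / (sqrt(2π N)·sqrt(2π·11N)) = sqrt(12 / (2π·11·N)) = sqrt(6/(11π·17n)).
Substituting N = 17n: C(204n, 17n) ~ (8916100448256/285311670611)^(17n) · sqrt(6/(11π·17n)).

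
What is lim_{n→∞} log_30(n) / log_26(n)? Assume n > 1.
lim = ln(26) / ln(30) = log_30(26)

Change of base: log_30(n) = ln n / ln 30 and log_26(n) = ln n / ln 26. The ratio is (ln n / ln 30) · (ln 26 / ln n) = ln 26 / ln 30, a constant independent of n. So the limit is ln 26 / ln 30 = log_30(26).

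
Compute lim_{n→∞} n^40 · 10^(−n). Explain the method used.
lim = 0

Exponentials with base > 1 dominate every fixed polynomial: for any fixed c, n^c / 10^n → 0 as n → ∞ (e.g. by the ratio test, or by writing 10^n = e^(n ln 10) and noting e^(n ln 10) / n^c → ∞). Hence n^40 · 10^(−n) = n^40 / 10^n → 0.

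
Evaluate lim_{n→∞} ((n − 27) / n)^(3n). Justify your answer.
lim = e^(−81)

Rewrite as (1 − 27/n)^(3n). By the standard limit (1 + x/n)^n → e^x, we have (1 − 27/n)^n → e^(−27), and raising to the 3rd power gives e^(−81).
More precisely, ln[(1 − 27/n)^(3n)] = 3n · ln(1 − 27/n) = 3n · (-27/n + O(1/n^2)) = -81 + O(1/n) → -81.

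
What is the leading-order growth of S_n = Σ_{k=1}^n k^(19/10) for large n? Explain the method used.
S_n ~ (10/29) · n^(29/10)

Integral comparison: Σ_{k=1}^n k^(19/10) = ∫_0^n x^(19/10) dx + O(n^(19/10)). The integral is n^(1 + 19/10) / (1 + 19/10) = n^((19+10)/10) / ((19+10)/10) = (10/29) · n^(29/10).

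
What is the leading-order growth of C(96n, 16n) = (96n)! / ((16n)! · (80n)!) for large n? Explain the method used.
C(96n, 16n) ~ (46656/3125)^(16n) · sqrt(3/(5π·16n))

Write N = 16n. Apply Stirling to each factorial:
  (6N)! ~ sqrt(2π·6N) · (6N/e)^(6N),
  N! ~ sqrt(2π N) · (N/e)^N,
  (5N)! ~ sqrt(2π·5N) · (5N/e)^(5N).
The exponential factors combine to (6N)^(6N) / (N^N · (5N)^(5N)) = 6^(6N)/5^(5N) = (6^6/5^5)^N = (46656/3125)^N.
The square-root prefactors combine to sqrt(2π·6N) / (sqrt(2π N)·sqrt(2π·5N)) = sqrt(6 / (2π·5·N)) = sqrt(3/(5π·16n)).
Substituting N = 16n: C(96n, 16n) ~ (46656/3125)^(16n) · sqrt(3/(5π·16n)).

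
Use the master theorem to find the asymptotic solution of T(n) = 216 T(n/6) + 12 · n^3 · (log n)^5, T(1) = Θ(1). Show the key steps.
T(n) = Θ(n^3 · (log n)^6)

Here log_6 216 = 3 and f(n) = 12 · n^3 · (log n)^5 = Θ(n^(log_6 216) · (log n)^5). This is the extended Case 2 of the master theorem (f matches the critical exponent up to log factors), giving T(n) = Θ(n^(log_6 216) · (log n)^(5+1)) = Θ(n^3 · (log n)^6).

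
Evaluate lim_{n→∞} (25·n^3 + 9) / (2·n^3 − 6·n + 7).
lim = 25/2

For large n the leading n^3 terms dominate both numerator and denominator. Dividing top and bottom by n^3, every other term tends to 0, leaving 25/2.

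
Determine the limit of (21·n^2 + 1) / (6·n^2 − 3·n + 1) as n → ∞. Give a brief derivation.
lim = 21/6 = 7/2

For large n the leading n^2 terms dominate both numerator and denominator. Dividing top and bottom by n^2, every other term tends to 0, leaving 21/6 = 7/2.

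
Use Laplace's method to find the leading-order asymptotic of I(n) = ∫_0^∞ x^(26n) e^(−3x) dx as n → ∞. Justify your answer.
I(n) ~ (sqrt(2π·26n) / 3) · (26n/(3e))^(26n)

Write the integrand as exp(26n ln x − 3x) and set f(x) = 26n ln x − 3x. Then f'(x) = 26n/x − 3 = 0 at x* = 26n/3, and f''(x*) = −26n/x*^2 = −3^2/(26n). Laplace's method (interior maximum) gives
  I(n) ~ e^(f(x*)) · sqrt(2π / |f''(x*)|)
        = exp(26n ln(26n/3) − 26n) · sqrt(2π · 26n / 3^2)
        = (26n/3)^(26n) e^(−26n) · sqrt(2π·26n) / 3
        = (sqrt(2π·26n) / 3) · (26n/(3e))^(26n).
This matches Γ(26n+1)/3^(26n+1) with Stirling applied to Γ.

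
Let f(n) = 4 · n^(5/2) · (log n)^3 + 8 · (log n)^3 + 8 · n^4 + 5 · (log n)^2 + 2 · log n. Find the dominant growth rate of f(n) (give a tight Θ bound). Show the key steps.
f(n) ∈ Θ(n^4)

Compare the terms by growth order. For large n, n^a · (log n)^b dominates n^a' · (log n)^b' iff a > a', or (a = a' and b > b'). Ranking the 5 terms shows the dominant one is 8 · n^4. Hence f(n) ∈ Θ(n^4).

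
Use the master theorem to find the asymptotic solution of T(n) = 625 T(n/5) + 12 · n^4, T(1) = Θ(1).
T(n) = Θ(n^4 log n)

log_5 625 = 4, and f(n) = 12 · n^4 = Θ(n^(log_5 625)). This is Case 2 of the master theorem: T(n) = Θ(f(n) · log n) = Θ(n^4 log n).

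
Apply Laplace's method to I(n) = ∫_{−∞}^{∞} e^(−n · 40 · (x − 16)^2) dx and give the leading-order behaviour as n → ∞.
I(n) = sqrt(π/(40n))

Here φ(x) = 40 · (x − 16)^2 has its unique minimum at x* = 16 with φ(x*) = 0 and φ''(x*) = 80. Laplace's method gives
  I(n) ~ e^(−n φ(x*)) · sqrt(2π / (n · φ''(x*))) = sqrt(2π / (80n)) = sqrt(π/(40n)).
This is exact: substituting u = (x − 16)·sqrt(40n) gives I(n) = (1/sqrt(40n)) ∫_{−∞}^{∞} e^(−u^2) du = sqrt(π/(40n)).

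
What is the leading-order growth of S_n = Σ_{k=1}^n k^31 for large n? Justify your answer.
S_n ~ n^32 / 32

By integral comparison (Euler-Maclaurin), Σ_{k=1}^n k^31 = ∫_0^n x^31 dx + O(n^31) = n^32/32 + O(n^31). (Equivalently, Faulhaber's formula gives the same leading term.)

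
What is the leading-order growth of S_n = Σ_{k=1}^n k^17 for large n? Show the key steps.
S_n ~ n^18 / 18

By integral comparison (Euler-Maclaurin), Σ_{k=1}^n k^17 = ∫_0^n x^17 dx + O(n^17) = n^18/18 + O(n^17). (Equivalently, Faulhaber's formula gives the same leading term.)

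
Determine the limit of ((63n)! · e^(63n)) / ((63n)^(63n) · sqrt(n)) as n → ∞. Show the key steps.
lim = sqrt(2π·63)

Stirling: (63n)! ~ sqrt(2π·63n) · (63n/e)^(63n). Hence
  (63n)! · e^(63n) / (63n)^(63n) ~ sqrt(2π·63n).
Dividing by sqrt(n): sqrt(2π·63n) / sqrt(n) = sqrt(2π·63) · n^((1−1)/2), so the limit is sqrt(2π·63).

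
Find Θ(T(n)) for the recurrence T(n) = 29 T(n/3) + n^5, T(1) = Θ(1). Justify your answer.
T(n) = Θ(n^5)

log_3 29 ≈ 3.065. f(n) = n^5 dominates n^(log_3 29) since 5 > 3.065, and the regularity condition a·f(n/b) = 29·(n/3)^5 = (29/243)·n^5 ≤ c·f(n) holds with c = 29/243 ≈ 0.119 < 1. So this is Case 3: T(n) = Θ(f(n)) = Θ(n^5).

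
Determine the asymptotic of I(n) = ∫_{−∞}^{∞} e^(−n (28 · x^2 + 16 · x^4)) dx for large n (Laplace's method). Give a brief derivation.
I(n) ~ sqrt(π/(28n))

φ(x) = 28 · x^2 + 16 · x^4 has its unique global minimum at x* = 0 (since φ'(x) = 56x + 64x^3 = 0 only at x = 0 for real x with both coefficients positive, and φ → ∞ as |x| → ∞). At x* = 0, φ(0) = 0 and φ''(0) = 56. Laplace's method then gives
  I(n) ~ sqrt(2π / (n · φ''(0))) · e^(−n φ(0)) = sqrt(2π / (56n)) = sqrt(π/(28n)).
The 16 · x^4 term contributes only at subleading order (an O(1/n) relative correction).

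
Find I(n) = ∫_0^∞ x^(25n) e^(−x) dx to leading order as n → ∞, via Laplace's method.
I(n) ~ sqrt(2π·25n) · (25n/e)^(25n)

Write the integrand as exp(25n ln x − x) and set f(x) = 25n ln x − x. Then f'(x) = 25n/x − 1 = 0 at x* = 25n, and f''(x*) = −25n/x*^2 = −1/(25n). Laplace's method (interior maximum) gives
  I(n) ~ e^(f(x*)) · sqrt(2π / |f''(x*)|)
        = exp(25n ln(25n) − 25n) · sqrt(2π · 25n)
        = (25n)^(25n) e^(−25n) · sqrt(2π·25n)
        = sqrt(2π·25n) · (25n/e)^(25n).
This matches Γ(25n+1) with Stirling applied to Γ.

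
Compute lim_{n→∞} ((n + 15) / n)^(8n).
lim = e^120

Rewrite as (1 + 15/n)^(8n). By the standard limit (1 + x/n)^n → e^x, we have (1 + 15/n)^n → e^15, and raising to the 8th power gives e^120.
More precisely, ln[(1 + 15/n)^(8n)] = 8n · ln(1 + 15/n) = 8n · (15/n + O(1/n^2)) = 120 + O(1/n) → 120.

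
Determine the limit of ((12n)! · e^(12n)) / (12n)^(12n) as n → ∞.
lim = ∞

Stirling: (12n)! ~ sqrt(2π·12n) · (12n/e)^(12n). Hence
  (12n)! · e^(12n) / (12n)^(12n) ~ sqrt(2π·12n) = sqrt(2π·12) · sqrt(n) → ∞.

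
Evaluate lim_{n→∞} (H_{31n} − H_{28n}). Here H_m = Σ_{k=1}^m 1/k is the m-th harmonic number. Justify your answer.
lim = ln(31/28)

Euler-Maclaurin gives H_m = ln m + γ + 1/(2m) + O(1/m^2). The γ and O(1/m) terms cancel in the difference:
  H_{31n} − H_{28n} = ln(31n) − ln(28n) + O(1/n) = ln(31/28) + O(1/n).
Hence the limit is ln(31/28).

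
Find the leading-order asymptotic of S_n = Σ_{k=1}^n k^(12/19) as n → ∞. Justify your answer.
S_n ~ (19/31) · n^(31/19)

Integral comparison: Σ_{k=1}^n k^(12/19) = ∫_0^n x^(12/19) dx + O(n^(12/19)). The integral is n^(1 + 12/19) / (1 + 12/19) = n^((12+19)/19) / ((12+19)/19) = (19/31) · n^(31/19).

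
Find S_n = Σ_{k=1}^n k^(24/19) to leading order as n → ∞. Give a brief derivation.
S_n ~ (19/43) · n^(43/19)

Integral comparison: Σ_{k=1}^n k^(24/19) = ∫_0^n x^(24/19) dx + O(n^(24/19)). The integral is n^(1 + 24/19) / (1 + 24/19) = n^((24+19)/19) / ((24+19)/19) = (19/43) · n^(43/19).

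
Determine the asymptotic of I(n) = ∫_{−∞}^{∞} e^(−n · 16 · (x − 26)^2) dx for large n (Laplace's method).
I(n) = sqrt(π/(16n))

Here φ(x) = 16 · (x − 26)^2 has its unique minimum at x* = 26 with φ(x*) = 0 and φ''(x*) = 32. Laplace's method gives
  I(n) ~ e^(−n φ(x*)) · sqrt(2π / (n · φ''(x*))) = sqrt(2π / (32n)) = sqrt(π/(16n)).
This is exact: substituting u = (x − 26)·sqrt(16n) gives I(n) = (1/sqrt(16n)) ∫_{−∞}^{∞} e^(−u^2) du = sqrt(π/(16n)).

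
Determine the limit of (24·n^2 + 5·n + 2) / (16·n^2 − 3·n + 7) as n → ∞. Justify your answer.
lim = 24/16 = 3/2

For large n the leading n^2 terms dominate both numerator and denominator. Dividing top and bottom by n^2, every other term tends to 0, leaving 24/16 = 3/2.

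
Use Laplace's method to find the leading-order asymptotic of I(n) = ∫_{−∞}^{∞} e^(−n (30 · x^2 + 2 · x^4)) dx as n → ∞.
I(n) ~ sqrt(π/(30n))

φ(x) = 30 · x^2 + 2 · x^4 has its unique global minimum at x* = 0 (since φ'(x) = 60x + 8x^3 = 0 only at x = 0 for real x with both coefficients positive, and φ → ∞ as |x| → ∞). At x* = 0, φ(0) = 0 and φ''(0) = 60. Laplace's method then gives
  I(n) ~ sqrt(2π / (n · φ''(0))) · e^(−n φ(0)) = sqrt(2π / (60n)) = sqrt(π/(30n)).
The 2 · x^4 term contributes only at subleading order (an O(1/n) relative correction).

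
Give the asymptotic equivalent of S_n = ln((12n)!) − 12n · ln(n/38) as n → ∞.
S_n ~ 12n · (ln 456 − 1) + O(ln n)

Stirling: ln((12n)!) = 12n ln(12n) − 12n + O(ln n).
  S_n = 12n ln(12n) − 12n − 12n ln(n/38) + O(ln n)
      = 12n ln(12n) − 12n ln n + 12n ln 38 − 12n + O(ln n)
      = 12n ln 12 + 12n ln 38 − 12n + O(ln n)
      = 12n (ln 456 − 1) + O(ln n).
Numerically ln(456) − 1 ≈ 5.1225.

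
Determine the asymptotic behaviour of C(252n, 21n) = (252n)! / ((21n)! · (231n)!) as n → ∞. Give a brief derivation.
C(252n, 21n) ~ (8916100448256/285311670611)^(21n) · sqrt(6/(11π·21n))

Write N = 21n. Apply Stirling to each factorial:
  (12N)! ~ sqrt(2π·12N) · (12N/e)^(12N),
  N! ~ sqrt(2π N) · (N/e)^N,
  (11N)! ~ sqrt(2π·11N) · (11N/e)^(11N).
The exponential factors combine to (12N)^(12N) / (N^N · (11N)^(11N)) = 12^(12N)/11^(11N) = (12^12/11^11)^N = (8916100448256/285311670611)^N.
The square-root prefactors combine to sqrt(2π·12N) / (sqrt(2π N)·sqrt(2π·11N)) = sqrt(12 / (2π·11·N)) = sqrt(6/(11π·21n)).
Substituting N = 21n: C(252n, 21n) ~ (8916100448256/285311670611)^(21n) · sqrt(6/(11π·21n)).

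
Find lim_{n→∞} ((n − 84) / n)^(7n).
lim = e^(−588)

Rewrite as (1 − 84/n)^(7n). By the standard limit (1 + x/n)^n → e^x, we have (1 − 84/n)^n → e^(−84), and raising to the 7th power gives e^(−588).
More precisely, ln[(1 − 84/n)^(7n)] = 7n · ln(1 − 84/n) = 7n · (-84/n + O(1/n^2)) = -588 + O(1/n) → -588.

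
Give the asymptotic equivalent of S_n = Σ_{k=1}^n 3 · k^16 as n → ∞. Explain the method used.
S_n ~ 3 · n^17 / 17

By integral comparison (Euler-Maclaurin), Σ_{k=1}^n 3 · k^16 = 3 · ∫_0^n x^16 dx + O(n^16) = 3 · n^17/17 + O(n^16). (Equivalently, Faulhaber's formula gives the same leading term.)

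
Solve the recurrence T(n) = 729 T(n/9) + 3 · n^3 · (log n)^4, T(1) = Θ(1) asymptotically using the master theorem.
T(n) = Θ(n^3 · (log n)^5)

Here log_9 729 = 3 and f(n) = 3 · n^3 · (log n)^4 = Θ(n^(log_9 729) · (log n)^4). This is the extended Case 2 of the master theorem (f matches the critical exponent up to log factors), giving T(n) = Θ(n^(log_9 729) · (log n)^(4+1)) = Θ(n^3 · (log n)^5).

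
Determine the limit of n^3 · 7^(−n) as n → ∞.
lim = 0

Exponentials with base > 1 dominate every fixed polynomial: for any fixed c, n^c / 7^n → 0 as n → ∞ (e.g. by the ratio test, or by writing 7^n = e^(n ln 7) and noting e^(n ln 7) / n^c → ∞). Hence n^3 · 7^(−n) = n^3 / 7^n → 0.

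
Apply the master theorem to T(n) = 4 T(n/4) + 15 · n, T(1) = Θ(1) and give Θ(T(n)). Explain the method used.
T(n) = Θ(n log n)

log_4 4 = 1, and f(n) = 15 · n = Θ(n^(log_4 4)). This is Case 2 of the master theorem: T(n) = Θ(f(n) · log n) = Θ(n log n).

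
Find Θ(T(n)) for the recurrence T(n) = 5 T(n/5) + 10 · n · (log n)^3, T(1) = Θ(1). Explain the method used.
T(n) = Θ(n · (log n)^4)

Here log_5 5 = 1 and f(n) = 10 · n · (log n)^3 = Θ(n^(log_5 5) · (log n)^3). This is the extended Case 2 of the master theorem (f matches the critical exponent up to log factors), giving T(n) = Θ(n^(log_5 5) · (log n)^(3+1)) = Θ(n · (log n)^4).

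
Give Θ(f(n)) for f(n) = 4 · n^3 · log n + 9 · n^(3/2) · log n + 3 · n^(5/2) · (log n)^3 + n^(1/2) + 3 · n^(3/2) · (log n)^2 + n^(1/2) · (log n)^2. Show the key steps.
f(n) ∈ Θ(n^3 · log n)

Compare the terms by growth order. For large n, n^a · (log n)^b dominates n^a' · (log n)^b' iff a > a', or (a = a' and b > b'). Ranking the 6 terms shows the dominant one is 4 · n^3 · log n. Hence f(n) ∈ Θ(n^3 · log n).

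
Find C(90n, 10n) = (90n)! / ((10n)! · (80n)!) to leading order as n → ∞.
C(90n, 10n) ~ (387420489/16777216)^(10n) · sqrt(9/(16π·10n))

Write N = 10n. Apply Stirling to each factorial:
  (9N)! ~ sqrt(2π·9N) · (9N/e)^(9N),
  N! ~ sqrt(2π N) · (N/e)^N,
  (8N)! ~ sqrt(2π·8N) · (8N/e)^(8N).
The exponential factors combine to (9N)^(9N) / (N^N · (8N)^(8N)) = 9^(9N)/8^(8N) = (9^9/8^8)^N = (387420489/16777216)^N.
The square-root prefactors combine to sqrt(2π·9N) / (sqrt(2π N)·sqrt(2π·8N)) = sqrt(9 / (2π·8·N)) = sqrt(9/(16π·10n)).
Substituting N = 10n: C(90n, 10n) ~ (387420489/16777216)^(10n) · sqrt(9/(16π·10n)).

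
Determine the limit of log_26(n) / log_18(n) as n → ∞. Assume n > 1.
lim = ln(18) / ln(26) = log_26(18)

Change of base: log_26(n) = ln n / ln 26 and log_18(n) = ln n / ln 18. The ratio is (ln n / ln 26) · (ln 18 / ln n) = ln 18 / ln 26, a constant independent of n. So the limit is ln 18 / ln 26 = log_26(18).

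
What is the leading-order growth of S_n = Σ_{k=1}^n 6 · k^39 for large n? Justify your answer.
S_n ~ 3 · n^40 / 20

By integral comparison (Euler-Maclaurin), Σ_{k=1}^n 6 · k^39 = 6 · ∫_0^n x^39 dx + O(n^39) = 6 · n^40/40 = 3 · n^40 / 20 + O(n^39). (Equivalently, Faulhaber's formula gives the same leading term.)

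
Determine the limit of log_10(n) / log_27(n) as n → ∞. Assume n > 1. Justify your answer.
lim = ln(27) / ln(10) = log_10(27)

Change of base: log_10(n) = ln n / ln 10 and log_27(n) = ln n / ln 27. The ratio is (ln n / ln 10) · (ln 27 / ln n) = ln 27 / ln 10, a constant independent of n. So the limit is ln 27 / ln 10 = log_10(27).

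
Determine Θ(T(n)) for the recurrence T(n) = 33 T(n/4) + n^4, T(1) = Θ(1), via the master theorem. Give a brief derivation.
T(n) = Θ(n^4)

log_4 33 ≈ 2.522. f(n) = n^4 dominates n^(log_4 33) since 4 > 2.522, and the regularity condition a·f(n/b) = 33·(n/4)^4 = (33/256)·n^4 ≤ c·f(n) holds with c = 33/256 ≈ 0.129 < 1. So this is Case 3: T(n) = Θ(f(n)) = Θ(n^4).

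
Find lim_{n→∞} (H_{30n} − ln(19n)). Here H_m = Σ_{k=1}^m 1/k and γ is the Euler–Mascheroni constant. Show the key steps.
lim = ln(30/19) + γ

By Euler-Maclaurin, H_m = ln m + γ + O(1/m). So
  H_{30n} − ln(19n) = ln(30n) + γ − ln(19n) + O(1/n)
                       = ln(30/19) + γ + O(1/n).
Hence the limit is ln(30/19) + γ.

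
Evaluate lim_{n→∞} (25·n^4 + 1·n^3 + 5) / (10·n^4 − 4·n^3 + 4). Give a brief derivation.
lim = 25/10 = 5/2

For large n the leading n^4 terms dominate both numerator and denominator. Dividing top and bottom by n^4, every other term tends to 0, leaving 25/10 = 5/2.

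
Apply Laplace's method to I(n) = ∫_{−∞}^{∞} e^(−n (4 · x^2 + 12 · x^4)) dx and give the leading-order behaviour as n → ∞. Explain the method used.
I(n) ~ sqrt(π/(4n))

φ(x) = 4 · x^2 + 12 · x^4 has its unique global minimum at x* = 0 (since φ'(x) = 8x + 48x^3 = 0 only at x = 0 for real x with both coefficients positive, and φ → ∞ as |x| → ∞). At x* = 0, φ(0) = 0 and φ''(0) = 8. Laplace's method then gives
  I(n) ~ sqrt(2π / (n · φ''(0))) · e^(−n φ(0)) = sqrt(2π / (8n)) = sqrt(π/(4n)).
The 12 · x^4 term contributes only at subleading order (an O(1/n) relative correction).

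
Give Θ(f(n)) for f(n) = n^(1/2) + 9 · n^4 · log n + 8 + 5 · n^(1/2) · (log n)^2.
f(n) ∈ Θ(n^4 · log n)

Compare the terms by growth order. For large n, n^a · (log n)^b dominates n^a' · (log n)^b' iff a > a', or (a = a' and b > b'). Ranking the 4 terms shows the dominant one is 9 · n^4 · log n. Hence f(n) ∈ Θ(n^4 · log n).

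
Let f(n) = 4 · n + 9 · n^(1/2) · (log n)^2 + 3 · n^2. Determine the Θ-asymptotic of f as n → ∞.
f(n) ∈ Θ(n^2)

Compare the terms by growth order. For large n, n^a · (log n)^b dominates n^a' · (log n)^b' iff a > a', or (a = a' and b > b'). Ranking the 3 terms shows the dominant one is 3 · n^2. Hence f(n) ∈ Θ(n^2).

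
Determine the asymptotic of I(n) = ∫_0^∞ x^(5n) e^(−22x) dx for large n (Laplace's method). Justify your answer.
I(n) ~ (sqrt(2π·5n) / 22) · (5n/(22e))^(5n)

Write the integrand as exp(5n ln x − 22x) and set f(x) = 5n ln x − 22x. Then f'(x) = 5n/x − 22 = 0 at x* = 5n/22, and f''(x*) = −5n/x*^2 = −22^2/(5n). Laplace's method (interior maximum) gives
  I(n) ~ e^(f(x*)) · sqrt(2π / |f''(x*)|)
        = exp(5n ln(5n/22) − 5n) · sqrt(2π · 5n / 22^2)
        = (5n/22)^(5n) e^(−5n) · sqrt(2π·5n) / 22
        = (sqrt(2π·5n) / 22) · (5n/(22e))^(5n).
This matches Γ(5n+1)/22^(5n+1) with Stirling applied to Γ.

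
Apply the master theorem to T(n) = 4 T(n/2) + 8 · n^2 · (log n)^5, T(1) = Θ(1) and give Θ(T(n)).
T(n) = Θ(n^2 · (log n)^6)

Here log_2 4 = 2 and f(n) = 8 · n^2 · (log n)^5 = Θ(n^(log_2 4) · (log n)^5). This is the extended Case 2 of the master theorem (f matches the critical exponent up to log factors), giving T(n) = Θ(n^(log_2 4) · (log n)^(5+1)) = Θ(n^2 · (log n)^6).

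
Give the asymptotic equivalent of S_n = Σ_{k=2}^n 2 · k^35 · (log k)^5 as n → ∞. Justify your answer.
S_n ~ n^36 · (log n)^5 / 18

By integral comparison, S_n = ∫_1^n 2 · x^35 · (log x)^5 dx + O(n^35 · (log n)^5). For the integral, the leading term of ∫_1^n x^35 (log x)^5 dx is n^36/36 · (log n)^5 (by repeated integration by parts; each step lowers the log-exponent and produces a relatively O(1/log n) correction). Hence S_n ~ n^36 · (log n)^5 / 18.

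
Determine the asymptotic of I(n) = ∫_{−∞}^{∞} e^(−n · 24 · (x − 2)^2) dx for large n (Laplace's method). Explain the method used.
I(n) = sqrt(π/(24n))

Here φ(x) = 24 · (x − 2)^2 has its unique minimum at x* = 2 with φ(x*) = 0 and φ''(x*) = 48. Laplace's method gives
  I(n) ~ e^(−n φ(x*)) · sqrt(2π / (n · φ''(x*))) = sqrt(2π / (48n)) = sqrt(π/(24n)).
This is exact: substituting u = (x − 2)·sqrt(24n) gives I(n) = (1/sqrt(24n)) ∫_{−∞}^{∞} e^(−u^2) du = sqrt(π/(24n)).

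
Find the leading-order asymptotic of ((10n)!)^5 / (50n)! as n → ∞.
((10n)!)^5/(50n)! ~ ((2π·10n)^(4/2) / sqrt(5)) · 5^(−5·10n)  →  0

Write N = 10n. Stirling: N! ~ sqrt(2π N)(N/e)^N and (5N)! ~ sqrt(2π·5N)·(5N/e)^(5N).
  (N!)^5/(5N)! ~ (2π N)^(5/2) (N/e)^(5N) / [sqrt(2π·5N) (5N/e)^(5N)]
     = (2π N)^(5/2) / sqrt(2π·5N) · (N/(5N))^(5N)
     = (2π N)^((5−1)/2) / sqrt(5) · 5^(−5N).
Since 5^5 > 1, the factor 5^(−5N) decays exponentially, so the ratio → 0. Substituting N = 10n gives the stated form.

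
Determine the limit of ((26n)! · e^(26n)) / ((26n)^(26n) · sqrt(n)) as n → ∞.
lim = sqrt(2π·26)

Stirling: (26n)! ~ sqrt(2π·26n) · (26n/e)^(26n). Hence
  (26n)! · e^(26n) / (26n)^(26n) ~ sqrt(2π·26n).
Dividing by sqrt(n): sqrt(2π·26n) / sqrt(n) = sqrt(2π·26) · n^((1−1)/2), so the limit is sqrt(2π·26).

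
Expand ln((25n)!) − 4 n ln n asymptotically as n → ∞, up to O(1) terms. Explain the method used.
ln((25n)!) − 4 n ln n = 21 n ln n + 25(ln 25 − 1) n + (1/2) ln(2π·25n) + O(1/n)

Stirling: ln((25n)!) = 25n ln(25n) − 25n + (1/2) ln(2π·25n) + O(1/n).
Expand 25n ln(25n) = 25n (ln n + ln 25) = 25n ln n + 25n ln 25.
Subtract 4n ln n: leading term is (25 − 4) n ln n = 21 n ln n. The next term is 25n ln 25 − 25n = 25(ln 25 − 1) n. Then the (1/2) ln(2π·25n) correction.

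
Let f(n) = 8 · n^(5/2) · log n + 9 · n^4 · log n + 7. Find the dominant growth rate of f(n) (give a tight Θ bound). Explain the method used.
f(n) ∈ Θ(n^4 · log n)

Compare the terms by growth order. For large n, n^a · (log n)^b dominates n^a' · (log n)^b' iff a > a', or (a = a' and b > b'). Ranking the 3 terms shows the dominant one is 9 · n^4 · log n. Hence f(n) ∈ Θ(n^4 · log n).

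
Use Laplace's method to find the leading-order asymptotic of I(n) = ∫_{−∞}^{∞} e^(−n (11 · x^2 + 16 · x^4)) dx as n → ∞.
I(n) ~ sqrt(π/(11n))

φ(x) = 11 · x^2 + 16 · x^4 has its unique global minimum at x* = 0 (since φ'(x) = 22x + 64x^3 = 0 only at x = 0 for real x with both coefficients positive, and φ → ∞ as |x| → ∞). At x* = 0, φ(0) = 0 and φ''(0) = 22. Laplace's method then gives
  I(n) ~ sqrt(2π / (n · φ''(0))) · e^(−n φ(0)) = sqrt(2π / (22n)) = sqrt(π/(11n)).
The 16 · x^4 term contributes only at subleading order (an O(1/n) relative correction).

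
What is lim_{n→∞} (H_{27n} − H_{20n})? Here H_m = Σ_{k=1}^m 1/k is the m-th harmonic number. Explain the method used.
lim = ln(27/20)

Euler-Maclaurin gives H_m = ln m + γ + 1/(2m) + O(1/m^2). The γ and O(1/m) terms cancel in the difference:
  H_{27n} − H_{20n} = ln(27n) − ln(20n) + O(1/n) = ln(27/20) + O(1/n).
Hence the limit is ln(27/20).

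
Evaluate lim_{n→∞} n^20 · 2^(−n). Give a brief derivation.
lim = 0

Exponentials with base > 1 dominate every fixed polynomial: for any fixed c, n^c / 2^n → 0 as n → ∞ (e.g. by the ratio test, or by writing 2^n = e^(n ln 2) and noting e^(n ln 2) / n^c → ∞). Hence n^20 · 2^(−n) = n^20 / 2^n → 0.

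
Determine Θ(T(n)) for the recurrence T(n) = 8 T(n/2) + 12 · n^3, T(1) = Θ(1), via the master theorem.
T(n) = Θ(n^3 log n)

log_2 8 = 3, and f(n) = 12 · n^3 = Θ(n^(log_2 8)). This is Case 2 of the master theorem: T(n) = Θ(f(n) · log n) = Θ(n^3 log n).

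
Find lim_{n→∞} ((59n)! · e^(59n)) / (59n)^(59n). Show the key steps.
lim = ∞

Stirling: (59n)! ~ sqrt(2π·59n) · (59n/e)^(59n). Hence
  (59n)! · e^(59n) / (59n)^(59n) ~ sqrt(2π·59n) = sqrt(2π·59) · sqrt(n) → ∞.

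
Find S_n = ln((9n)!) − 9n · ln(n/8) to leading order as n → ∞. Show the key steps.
S_n ~ 9n · (ln 72 − 1) + O(ln n)

Stirling: ln((9n)!) = 9n ln(9n) − 9n + O(ln n).
  S_n = 9n ln(9n) − 9n − 9n ln(n/8) + O(ln n)
      = 9n ln(9n) − 9n ln n + 9n ln 8 − 9n + O(ln n)
      = 9n ln 9 + 9n ln 8 − 9n + O(ln n)
      = 9n (ln 72 − 1) + O(ln n).
Numerically ln(72) − 1 ≈ 3.2767.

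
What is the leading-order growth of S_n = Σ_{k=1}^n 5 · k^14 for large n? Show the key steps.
S_n ~ n^15 / 3

By integral comparison (Euler-Maclaurin), Σ_{k=1}^n 5 · k^14 = 5 · ∫_0^n x^14 dx + O(n^14) = 5 · n^15/15 = n^15 / 3 + O(n^14). (Equivalently, Faulhaber's formula gives the same leading term.)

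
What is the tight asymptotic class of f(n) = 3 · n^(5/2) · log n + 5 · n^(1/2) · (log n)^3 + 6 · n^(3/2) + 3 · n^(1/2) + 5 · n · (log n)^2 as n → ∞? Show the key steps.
f(n) ∈ Θ(n^(5/2) · log n)

Compare the terms by growth order. For large n, n^a · (log n)^b dominates n^a' · (log n)^b' iff a > a', or (a = a' and b > b'). Ranking the 5 terms shows the dominant one is 3 · n^(5/2) · log n. Hence f(n) ∈ Θ(n^(5/2) · log n).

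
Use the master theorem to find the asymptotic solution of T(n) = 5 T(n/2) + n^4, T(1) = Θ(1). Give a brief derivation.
T(n) = Θ(n^4)

log_2 5 ≈ 2.322. f(n) = n^4 dominates n^(log_2 5) since 4 > 2.322, and the regularity condition a·f(n/b) = 5·(n/2)^4 = (5/16)·n^4 ≤ c·f(n) holds with c = 5/16 ≈ 0.312 < 1. So this is Case 3: T(n) = Θ(f(n)) = Θ(n^4).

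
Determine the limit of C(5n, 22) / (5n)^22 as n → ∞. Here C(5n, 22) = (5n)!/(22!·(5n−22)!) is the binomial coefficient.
lim = 1/22! = 1/1124000727777607680000

With N = 5n → ∞: C(N, 22) / N^22 = [N(N−1)…(N−21)] / (22! · N^22) = (1/22!) · 1 · (1 − 1/(5n)) · … · (1 − 21/(5n)). Each factor → 1 as N → ∞, so the limit is 1/22! = 1/1124000727777607680000.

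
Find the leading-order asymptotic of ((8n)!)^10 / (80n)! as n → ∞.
((8n)!)^10/(80n)! ~ ((2π·8n)^(9/2) / sqrt(10)) · 10^(−10·8n)  →  0

Write N = 8n. Stirling: N! ~ sqrt(2π N)(N/e)^N and (10N)! ~ sqrt(2π·10N)·(10N/e)^(10N).
  (N!)^10/(10N)! ~ (2π N)^(10/2) (N/e)^(10N) / [sqrt(2π·10N) (10N/e)^(10N)]
     = (2π N)^(10/2) / sqrt(2π·10N) · (N/(10N))^(10N)
     = (2π N)^((10−1)/2) / sqrt(10) · 10^(−10N).
Since 10^10 > 1, the factor 10^(−10N) decays exponentially, so the ratio → 0. Substituting N = 8n gives the stated form.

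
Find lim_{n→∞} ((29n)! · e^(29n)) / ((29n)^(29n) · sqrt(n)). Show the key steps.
lim = sqrt(2π·29)

Stirling: (29n)! ~ sqrt(2π·29n) · (29n/e)^(29n). Hence
  (29n)! · e^(29n) / (29n)^(29n) ~ sqrt(2π·29n).
Dividing by sqrt(n): sqrt(2π·29n) / sqrt(n) = sqrt(2π·29) · n^((1−1)/2), so the limit is sqrt(2π·29).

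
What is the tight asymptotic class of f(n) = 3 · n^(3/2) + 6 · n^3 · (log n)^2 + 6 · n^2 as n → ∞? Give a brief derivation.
f(n) ∈ Θ(n^3 · (log n)^2)

Compare the terms by growth order. For large n, n^a · (log n)^b dominates n^a' · (log n)^b' iff a > a', or (a = a' and b > b'). Ranking the 3 terms shows the dominant one is 6 · n^3 · (log n)^2. Hence f(n) ∈ Θ(n^3 · (log n)^2).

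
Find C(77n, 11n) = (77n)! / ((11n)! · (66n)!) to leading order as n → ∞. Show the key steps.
C(77n, 11n) ~ (823543/46656)^(11n) · sqrt(7/(12π·11n))

Write N = 11n. Apply Stirling to each factorial:
  (7N)! ~ sqrt(2π·7N) · (7N/e)^(7N),
  N! ~ sqrt(2π N) · (N/e)^N,
  (6N)! ~ sqrt(2π·6N) · (6N/e)^(6N).
The exponential factors combine to (7N)^(7N) / (N^N · (6N)^(6N)) = 7^(7N)/6^(6N) = (7^7/6^6)^N = (823543/46656)^N.
The square-root prefactors combine to sqrt(2π·7N) / (sqrt(2π N)·sqrt(2π·6N)) = sqrt(7 / (2π·6·N)) = sqrt(7/(12π·11n)).
Substituting N = 11n: C(77n, 11n) ~ (823543/46656)^(11n) · sqrt(7/(12π·11n)).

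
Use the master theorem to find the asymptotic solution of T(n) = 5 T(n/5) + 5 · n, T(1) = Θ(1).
T(n) = Θ(n log n)

log_5 5 = 1, and f(n) = 5 · n = Θ(n^(log_5 5)). This is Case 2 of the master theorem: T(n) = Θ(f(n) · log n) = Θ(n log n).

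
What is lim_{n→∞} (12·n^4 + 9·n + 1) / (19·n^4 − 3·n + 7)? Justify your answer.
lim = 12/19

For large n the leading n^4 terms dominate both numerator and denominator. Dividing top and bottom by n^4, every other term tends to 0, leaving 12/19.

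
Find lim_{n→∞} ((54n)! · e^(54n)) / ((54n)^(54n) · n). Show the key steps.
lim = 0

Stirling: (54n)! ~ sqrt(2π·54n) · (54n/e)^(54n). Hence
  (54n)! · e^(54n) / (54n)^(54n) ~ sqrt(2π·54n).
Dividing by n: sqrt(2π·54n) / n = sqrt(2π·54) · n^((1−2)/2), so the expression behaves like sqrt(2π·54) · n^((1−2)/2) → 0.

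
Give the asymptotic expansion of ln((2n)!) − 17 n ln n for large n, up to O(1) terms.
ln((2n)!) − 17 n ln n = −15 n ln n + 2(ln 2 − 1) n + (1/2) ln(2π·2n) + O(1/n)

Stirling: ln((2n)!) = 2n ln(2n) − 2n + (1/2) ln(2π·2n) + O(1/n).
Expand 2n ln(2n) = 2n (ln n + ln 2) = 2n ln n + 2n ln 2.
Subtract 17n ln n: leading term is (2 − 17) n ln n = −15 n ln n. The next term is 2n ln 2 − 2n = 2(ln 2 − 1) n. Then the (1/2) ln(2π·2n) correction.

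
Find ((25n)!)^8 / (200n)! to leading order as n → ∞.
((25n)!)^8/(200n)! ~ ((2π·25n)^(7/2) / sqrt(8)) · 8^(−8·25n)  →  0

Write N = 25n. Stirling: N! ~ sqrt(2π N)(N/e)^N and (8N)! ~ sqrt(2π·8N)·(8N/e)^(8N).
  (N!)^8/(8N)! ~ (2π N)^(8/2) (N/e)^(8N) / [sqrt(2π·8N) (8N/e)^(8N)]
     = (2π N)^(8/2) / sqrt(2π·8N) · (N/(8N))^(8N)
     = (2π N)^((8−1)/2) / sqrt(8) · 8^(−8N).
Since 8^8 > 1, the factor 8^(−8N) decays exponentially, so the ratio → 0. Substituting N = 25n gives the stated form.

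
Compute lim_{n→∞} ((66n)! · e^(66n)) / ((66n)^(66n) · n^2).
lim = 0

Stirling: (66n)! ~ sqrt(2π·66n) · (66n/e)^(66n). Hence
  (66n)! · e^(66n) / (66n)^(66n) ~ sqrt(2π·66n).
Dividing by n^2: sqrt(2π·66n) / n^2 = sqrt(2π·66) · n^((1−4)/2), so the expression behaves like sqrt(2π·66) · n^((1−4)/2) → 0.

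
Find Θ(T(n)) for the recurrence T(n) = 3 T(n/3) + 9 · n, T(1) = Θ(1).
T(n) = Θ(n log n)

log_3 3 = 1, and f(n) = 9 · n = Θ(n^(log_3 3)). This is Case 2 of the master theorem: T(n) = Θ(f(n) · log n) = Θ(n log n).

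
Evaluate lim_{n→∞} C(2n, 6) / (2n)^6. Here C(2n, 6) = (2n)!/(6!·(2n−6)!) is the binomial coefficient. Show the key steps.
lim = 1/6! = 1/720

With N = 2n → ∞: C(N, 6) / N^6 = [N(N−1)…(N−5)] / (6! · N^6) = (1/6!) · 1 · (1 − 1/(2n)) · … · (1 − 5/(2n)). Each factor → 1 as N → ∞, so the limit is 1/6! = 1/720.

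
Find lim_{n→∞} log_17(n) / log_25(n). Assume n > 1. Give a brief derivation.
lim = ln(25) / ln(17) = log_17(25)

Change of base: log_17(n) = ln n / ln 17 and log_25(n) = ln n / ln 25. The ratio is (ln n / ln 17) · (ln 25 / ln n) = ln 25 / ln 17, a constant independent of n. So the limit is ln 25 / ln 17 = log_17(25).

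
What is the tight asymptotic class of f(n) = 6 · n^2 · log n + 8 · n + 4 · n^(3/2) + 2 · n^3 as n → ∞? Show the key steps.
f(n) ∈ Θ(n^3)

Compare the terms by growth order. For large n, n^a · (log n)^b dominates n^a' · (log n)^b' iff a > a', or (a = a' and b > b'). Ranking the 4 terms shows the dominant one is 2 · n^3. Hence f(n) ∈ Θ(n^3).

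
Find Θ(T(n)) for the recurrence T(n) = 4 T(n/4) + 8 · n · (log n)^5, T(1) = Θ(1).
T(n) = Θ(n · (log n)^6)

Here log_4 4 = 1 and f(n) = 8 · n · (log n)^5 = Θ(n^(log_4 4) · (log n)^5). This is the extended Case 2 of the master theorem (f matches the critical exponent up to log factors), giving T(n) = Θ(n^(log_4 4) · (log n)^(5+1)) = Θ(n · (log n)^6).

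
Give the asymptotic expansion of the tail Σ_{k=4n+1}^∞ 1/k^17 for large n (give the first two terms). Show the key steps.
Σ_{k>4n} 1/k^17 = 1/(16 · (4n)^16) − 1/(2 · (4n)^17) + O(1/(4n)^18)

Compare to the integral: ∫_{4n}^∞ x^(−17) dx = [−x^(−16)/16]_{4n}^∞ = 1/((17−1)·(4n)^16). The Euler-Maclaurin correction adds −f(4n)/2 = −1/(2·(4n)^17). Euler-Maclaurin then gives
  Σ_{k>4n} 1/k^17 = ∫_{4n}^∞ dx/x^17 − 1/(2·(4n)^17) + O(1/(4n)^18).
(Equivalently this is ζ(17) − Σ_{k≤4n} 1/k^17.)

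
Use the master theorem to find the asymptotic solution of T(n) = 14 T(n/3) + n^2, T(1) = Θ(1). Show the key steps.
T(n) = Θ(n^(log_3 14))

Master theorem: compare f(n) = n^2 to n^(log_3 14) where log_3 14 ≈ 2.402. Since 2 < log_3 14, we have f(n) = O(n^(log_3 14 − ε)) for some ε > 0 — Case 1. Hence T(n) = Θ(n^(log_3 14)).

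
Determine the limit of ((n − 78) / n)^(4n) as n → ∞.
lim = e^(−312)

Rewrite as (1 − 78/n)^(4n). By the standard limit (1 + x/n)^n → e^x, we have (1 − 78/n)^n → e^(−78), and raising to the 4th power gives e^(−312).
More precisely, ln[(1 − 78/n)^(4n)] = 4n · ln(1 − 78/n) = 4n · (-78/n + O(1/n^2)) = -312 + O(1/n) → -312.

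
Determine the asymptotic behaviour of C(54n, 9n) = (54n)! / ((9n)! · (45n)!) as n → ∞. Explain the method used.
C(54n, 9n) ~ (46656/3125)^(9n) · sqrt(3/(5π·9n))

Write N = 9n. Apply Stirling to each factorial:
  (6N)! ~ sqrt(2π·6N) · (6N/e)^(6N),
  N! ~ sqrt(2π N) · (N/e)^N,
  (5N)! ~ sqrt(2π·5N) · (5N/e)^(5N).
The exponential factors combine to (6N)^(6N) / (N^N · (5N)^(5N)) = 6^(6N)/5^(5N) = (6^6/5^5)^N = (46656/3125)^N.
The square-root prefactors combine to sqrt(2π·6N) / (sqrt(2π N)·sqrt(2π·5N)) = sqrt(6 / (2π·5·N)) = sqrt(3/(5π·9n)).
Substituting N = 9n: C(54n, 9n) ~ (46656/3125)^(9n) · sqrt(3/(5π·9n)).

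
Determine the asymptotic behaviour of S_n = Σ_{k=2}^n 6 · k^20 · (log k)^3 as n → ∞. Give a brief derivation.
S_n ~ 2 · n^21 · (log n)^3 / 7

By integral comparison, S_n = ∫_1^n 6 · x^20 · (log x)^3 dx + O(n^20 · (log n)^3). For the integral, the leading term of ∫_1^n x^20 (log x)^3 dx is n^21/21 · (log n)^3 (by repeated integration by parts; each step lowers the log-exponent and produces a relatively O(1/log n) correction). Hence S_n ~ 2 · n^21 · (log n)^3 / 7.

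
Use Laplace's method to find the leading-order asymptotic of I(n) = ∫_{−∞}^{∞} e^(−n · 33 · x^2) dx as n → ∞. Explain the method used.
I(n) = sqrt(π/(33n))

Here φ(x) = 33 · x^2 has its unique minimum at x* = 0 with φ(x*) = 0 and φ''(x*) = 66. Laplace's method gives
  I(n) ~ e^(−n φ(x*)) · sqrt(2π / (n · φ''(x*))) = sqrt(2π / (66n)) = sqrt(π/(33n)).
This is exact: substituting u = (x − 0)·sqrt(33n) gives I(n) = (1/sqrt(33n)) ∫_{−∞}^{∞} e^(−u^2) du = sqrt(π/(33n)).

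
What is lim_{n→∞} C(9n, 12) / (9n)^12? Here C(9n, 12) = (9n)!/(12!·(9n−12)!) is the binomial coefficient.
lim = 1/12! = 1/479001600

With N = 9n → ∞: C(N, 12) / N^12 = [N(N−1)…(N−11)] / (12! · N^12) = (1/12!) · 1 · (1 − 1/(9n)) · … · (1 − 11/(9n)). Each factor → 1 as N → ∞, so the limit is 1/12! = 1/479001600.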